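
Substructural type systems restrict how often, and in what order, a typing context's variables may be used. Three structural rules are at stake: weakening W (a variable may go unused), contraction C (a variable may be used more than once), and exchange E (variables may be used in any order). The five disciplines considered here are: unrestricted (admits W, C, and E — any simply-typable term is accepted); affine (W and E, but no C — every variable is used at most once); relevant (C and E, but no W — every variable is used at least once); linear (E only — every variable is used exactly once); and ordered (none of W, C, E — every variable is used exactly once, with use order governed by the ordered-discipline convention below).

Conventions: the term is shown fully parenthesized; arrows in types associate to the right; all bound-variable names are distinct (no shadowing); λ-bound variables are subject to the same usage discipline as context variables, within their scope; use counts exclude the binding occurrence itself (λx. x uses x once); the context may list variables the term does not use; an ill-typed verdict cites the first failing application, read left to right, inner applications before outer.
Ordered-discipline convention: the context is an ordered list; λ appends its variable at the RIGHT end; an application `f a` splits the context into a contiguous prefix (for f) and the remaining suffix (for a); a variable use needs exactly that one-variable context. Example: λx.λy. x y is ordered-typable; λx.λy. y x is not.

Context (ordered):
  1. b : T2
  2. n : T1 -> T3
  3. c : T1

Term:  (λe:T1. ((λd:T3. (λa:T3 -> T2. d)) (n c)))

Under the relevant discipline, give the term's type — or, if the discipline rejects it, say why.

not well-typed under relevant — b, e, a never used (weakening)
use counts: b: 0×; n: 1×; c: 1×; e (λ-bound): 0×; d (λ-bound): 1×; a (λ-bound): 0×
uses in reading order: d, n, c
typing: the term checks, with type T1 -> (T3 -> T2) -> T3
all disciplines: ordered ✗, linear ✗, affine ✓, relevant ✗, unrestricted ✓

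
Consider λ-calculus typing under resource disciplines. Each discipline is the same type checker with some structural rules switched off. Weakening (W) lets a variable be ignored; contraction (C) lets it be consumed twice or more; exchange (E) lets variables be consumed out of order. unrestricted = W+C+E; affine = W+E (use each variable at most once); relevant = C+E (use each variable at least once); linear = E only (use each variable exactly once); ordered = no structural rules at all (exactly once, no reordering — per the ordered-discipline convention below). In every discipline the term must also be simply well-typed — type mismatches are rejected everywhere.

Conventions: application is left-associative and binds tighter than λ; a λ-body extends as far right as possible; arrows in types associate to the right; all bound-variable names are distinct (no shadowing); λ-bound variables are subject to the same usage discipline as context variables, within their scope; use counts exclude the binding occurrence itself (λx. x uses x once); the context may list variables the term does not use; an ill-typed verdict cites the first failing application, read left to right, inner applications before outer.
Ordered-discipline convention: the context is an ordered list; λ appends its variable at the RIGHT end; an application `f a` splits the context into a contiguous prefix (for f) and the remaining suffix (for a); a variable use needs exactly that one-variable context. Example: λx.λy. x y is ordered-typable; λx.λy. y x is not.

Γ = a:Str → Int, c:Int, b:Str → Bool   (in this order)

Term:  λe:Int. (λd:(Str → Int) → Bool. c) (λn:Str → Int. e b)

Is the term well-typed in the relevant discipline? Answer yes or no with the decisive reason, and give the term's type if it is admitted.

no — fails simple typing
use counts: a: 0×; c: 1×; b: 1×; e (bound): 1×; d (bound): 0×; n (bound): 0×
left-to-right use order: c, e, b
typing: ill-typed: applying a non-function (Int)
per-discipline verdicts: ordered ✗; linear ✗; affine ✗; relevant ✗; unrestricted ✗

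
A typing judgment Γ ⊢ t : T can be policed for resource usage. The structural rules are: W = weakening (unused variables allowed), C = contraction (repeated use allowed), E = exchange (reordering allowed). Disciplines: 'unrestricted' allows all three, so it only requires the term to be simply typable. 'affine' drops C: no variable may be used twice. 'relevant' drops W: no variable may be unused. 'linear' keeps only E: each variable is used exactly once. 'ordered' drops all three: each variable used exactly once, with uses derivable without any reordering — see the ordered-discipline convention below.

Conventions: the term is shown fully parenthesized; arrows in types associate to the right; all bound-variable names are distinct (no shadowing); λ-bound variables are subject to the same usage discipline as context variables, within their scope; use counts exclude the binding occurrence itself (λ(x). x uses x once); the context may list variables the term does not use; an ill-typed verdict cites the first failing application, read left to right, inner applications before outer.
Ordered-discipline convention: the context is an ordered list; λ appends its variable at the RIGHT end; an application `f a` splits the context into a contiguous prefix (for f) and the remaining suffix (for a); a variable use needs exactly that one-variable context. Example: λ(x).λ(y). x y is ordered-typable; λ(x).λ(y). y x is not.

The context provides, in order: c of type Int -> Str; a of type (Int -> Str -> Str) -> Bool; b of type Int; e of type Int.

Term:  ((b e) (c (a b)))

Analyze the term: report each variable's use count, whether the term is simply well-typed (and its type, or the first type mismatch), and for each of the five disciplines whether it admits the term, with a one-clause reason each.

variable uses: c=1; a=1; b=2; e=1
uses in reading order: b, e, c, a, b
typing: ill-typed: can't apply a value of type Int
ordered: ✗ — fails simple typing
linear: ✗ — a type mismatch blocks all five
affine: ✗ — the type mismatch rejects it
relevant: ✗ — not simply typable
unrestricted: ✗ — fails simple typing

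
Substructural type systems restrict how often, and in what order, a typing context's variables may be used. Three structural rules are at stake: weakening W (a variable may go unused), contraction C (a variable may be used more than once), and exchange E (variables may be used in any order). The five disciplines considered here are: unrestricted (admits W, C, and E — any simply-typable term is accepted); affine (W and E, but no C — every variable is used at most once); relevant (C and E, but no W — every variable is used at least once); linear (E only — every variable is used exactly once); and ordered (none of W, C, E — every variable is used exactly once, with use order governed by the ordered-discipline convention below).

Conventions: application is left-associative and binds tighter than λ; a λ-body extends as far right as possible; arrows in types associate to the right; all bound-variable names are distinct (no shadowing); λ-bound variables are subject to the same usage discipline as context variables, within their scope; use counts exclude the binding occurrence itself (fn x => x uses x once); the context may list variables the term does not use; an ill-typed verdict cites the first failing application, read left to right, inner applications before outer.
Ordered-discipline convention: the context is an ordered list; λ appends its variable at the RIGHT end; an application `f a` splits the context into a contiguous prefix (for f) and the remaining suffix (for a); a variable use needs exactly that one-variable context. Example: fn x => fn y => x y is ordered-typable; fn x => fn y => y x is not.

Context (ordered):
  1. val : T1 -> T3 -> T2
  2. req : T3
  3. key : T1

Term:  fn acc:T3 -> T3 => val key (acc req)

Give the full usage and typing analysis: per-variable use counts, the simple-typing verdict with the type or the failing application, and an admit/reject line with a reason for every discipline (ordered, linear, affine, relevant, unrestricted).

variable uses: val: 1; req: 1; key: 1; acc (λ-bound): 1
order of uses: val, key, acc, req
typing: ✓ — (T3 -> T3) -> T2
ordered: ✗ — no contiguous prefix/suffix split fits val, key, acc, req
linear: ✓ — single use per variable (val, req, key, acc)
affine: ✓ — no duplicate uses among val, req, key, acc
relevant: ✓ — at least one use each (val, req, key, acc)
unrestricted: ✓ — simply typable at (T3 -> T3) -> T2; W, C, E all held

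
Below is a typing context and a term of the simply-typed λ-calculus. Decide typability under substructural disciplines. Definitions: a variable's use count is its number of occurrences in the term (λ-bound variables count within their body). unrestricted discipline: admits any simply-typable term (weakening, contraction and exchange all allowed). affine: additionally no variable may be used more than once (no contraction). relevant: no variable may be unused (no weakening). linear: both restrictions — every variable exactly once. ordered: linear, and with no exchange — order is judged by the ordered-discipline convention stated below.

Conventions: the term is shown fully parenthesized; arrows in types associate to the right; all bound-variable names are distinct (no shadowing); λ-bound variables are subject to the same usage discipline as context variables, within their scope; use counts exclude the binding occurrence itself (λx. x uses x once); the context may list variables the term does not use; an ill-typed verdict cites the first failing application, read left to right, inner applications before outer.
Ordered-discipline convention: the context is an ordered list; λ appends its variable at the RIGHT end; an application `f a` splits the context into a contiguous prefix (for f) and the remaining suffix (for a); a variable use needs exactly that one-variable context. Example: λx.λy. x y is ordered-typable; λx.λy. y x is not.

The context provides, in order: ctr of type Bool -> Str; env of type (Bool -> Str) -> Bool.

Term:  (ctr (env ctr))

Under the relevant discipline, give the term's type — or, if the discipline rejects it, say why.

term : Str
variable uses: ctr ×2; env ×1
use order (left to right): ctr, env, ctr
typing: the term checks, with type Str
all disciplines: ordered ✗, linear ✗, affine ✗, relevant ✓, unrestricted ✓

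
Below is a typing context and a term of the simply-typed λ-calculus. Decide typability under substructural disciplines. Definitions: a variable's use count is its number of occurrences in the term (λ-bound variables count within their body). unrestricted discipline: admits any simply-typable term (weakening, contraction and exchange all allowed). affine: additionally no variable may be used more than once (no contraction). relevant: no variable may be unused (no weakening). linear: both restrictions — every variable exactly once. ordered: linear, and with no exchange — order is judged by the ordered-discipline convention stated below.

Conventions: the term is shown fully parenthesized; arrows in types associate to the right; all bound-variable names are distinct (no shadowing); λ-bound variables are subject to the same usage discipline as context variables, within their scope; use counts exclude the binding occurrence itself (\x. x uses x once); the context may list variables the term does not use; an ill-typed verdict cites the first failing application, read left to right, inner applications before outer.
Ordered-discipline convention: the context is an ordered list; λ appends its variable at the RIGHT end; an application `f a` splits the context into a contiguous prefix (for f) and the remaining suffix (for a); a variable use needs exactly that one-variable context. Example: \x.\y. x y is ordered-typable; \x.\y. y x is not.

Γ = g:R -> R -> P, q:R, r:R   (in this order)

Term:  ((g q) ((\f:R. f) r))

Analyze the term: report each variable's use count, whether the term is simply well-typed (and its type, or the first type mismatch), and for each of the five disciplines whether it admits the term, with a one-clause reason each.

variable uses: g: 1×; q: 1×; r: 1×; f (bound): 1×
order of uses: g, q, f, r
typing: well-typed at P
ordered: ✓, single-use (g, q, r, f), ordered derivation ok
linear: ✓, single use per variable (g, q, r, f)
affine: ✓, no duplicate uses among g, q, r, f
relevant: ✓, every one of g, q, r, f appears
unrestricted: ✓, type-checks (P) and nothing is barred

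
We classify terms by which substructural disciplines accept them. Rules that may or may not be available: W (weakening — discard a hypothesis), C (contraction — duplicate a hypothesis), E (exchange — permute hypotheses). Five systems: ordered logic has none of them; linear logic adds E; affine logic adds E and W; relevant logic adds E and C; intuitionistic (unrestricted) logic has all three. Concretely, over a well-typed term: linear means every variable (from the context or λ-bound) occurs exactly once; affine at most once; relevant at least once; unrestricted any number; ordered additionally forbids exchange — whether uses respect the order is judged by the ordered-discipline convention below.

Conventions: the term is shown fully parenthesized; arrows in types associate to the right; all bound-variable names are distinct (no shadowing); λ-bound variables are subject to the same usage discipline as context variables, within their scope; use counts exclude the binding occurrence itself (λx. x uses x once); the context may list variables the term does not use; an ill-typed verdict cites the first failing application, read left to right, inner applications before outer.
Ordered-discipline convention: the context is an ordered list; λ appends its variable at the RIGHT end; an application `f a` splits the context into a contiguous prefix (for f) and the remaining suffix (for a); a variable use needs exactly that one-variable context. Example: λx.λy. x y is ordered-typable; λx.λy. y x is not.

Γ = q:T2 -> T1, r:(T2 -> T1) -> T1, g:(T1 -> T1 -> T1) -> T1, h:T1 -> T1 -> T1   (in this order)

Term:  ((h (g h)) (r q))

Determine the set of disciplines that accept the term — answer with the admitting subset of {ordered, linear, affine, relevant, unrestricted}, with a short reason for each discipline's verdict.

admitted by: relevant, unrestricted
variable uses: q: 1×, r: 1×, g: 1×, h: 2×
uses in reading order: h, g, h, r, q
typing: ✓ — T1
ordered: ✗ — h ×2 used more than once (contraction)
linear: ✗ — h ×2 used more than once (contraction)
affine: ✗ — h ×2 used more than once (contraction)
relevant: ✓ — none of q, r, g, h goes unused
unrestricted: ✓ — well-typed at T1; no restrictions here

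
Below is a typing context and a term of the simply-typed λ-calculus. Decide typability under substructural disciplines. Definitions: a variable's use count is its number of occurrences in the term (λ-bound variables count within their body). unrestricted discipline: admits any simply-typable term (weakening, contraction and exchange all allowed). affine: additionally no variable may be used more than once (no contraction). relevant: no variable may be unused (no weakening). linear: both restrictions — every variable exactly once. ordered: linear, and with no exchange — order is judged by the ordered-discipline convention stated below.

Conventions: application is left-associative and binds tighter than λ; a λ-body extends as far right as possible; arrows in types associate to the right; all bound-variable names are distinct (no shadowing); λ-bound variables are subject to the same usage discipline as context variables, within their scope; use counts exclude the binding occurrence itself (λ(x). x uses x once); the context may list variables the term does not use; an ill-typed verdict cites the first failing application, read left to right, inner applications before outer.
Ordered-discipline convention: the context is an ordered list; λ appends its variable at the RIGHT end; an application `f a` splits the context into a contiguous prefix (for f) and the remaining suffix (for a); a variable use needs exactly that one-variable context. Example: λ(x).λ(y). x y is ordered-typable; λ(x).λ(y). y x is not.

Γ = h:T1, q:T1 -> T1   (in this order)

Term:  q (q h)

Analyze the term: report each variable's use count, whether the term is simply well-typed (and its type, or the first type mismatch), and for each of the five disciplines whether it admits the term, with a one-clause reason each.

counts: h=1, q=2
uses in reading order: q, q, h
typing: well-typed at T1
ordered: ✗ — repeated use of q ×2
linear: ✗ — repeated use of q ×2
affine: ✗ — repeated use of q ×2
relevant: ✓ — h, q: all used, weakening unneeded
unrestricted: ✓ — well-typed at T1; no restrictions here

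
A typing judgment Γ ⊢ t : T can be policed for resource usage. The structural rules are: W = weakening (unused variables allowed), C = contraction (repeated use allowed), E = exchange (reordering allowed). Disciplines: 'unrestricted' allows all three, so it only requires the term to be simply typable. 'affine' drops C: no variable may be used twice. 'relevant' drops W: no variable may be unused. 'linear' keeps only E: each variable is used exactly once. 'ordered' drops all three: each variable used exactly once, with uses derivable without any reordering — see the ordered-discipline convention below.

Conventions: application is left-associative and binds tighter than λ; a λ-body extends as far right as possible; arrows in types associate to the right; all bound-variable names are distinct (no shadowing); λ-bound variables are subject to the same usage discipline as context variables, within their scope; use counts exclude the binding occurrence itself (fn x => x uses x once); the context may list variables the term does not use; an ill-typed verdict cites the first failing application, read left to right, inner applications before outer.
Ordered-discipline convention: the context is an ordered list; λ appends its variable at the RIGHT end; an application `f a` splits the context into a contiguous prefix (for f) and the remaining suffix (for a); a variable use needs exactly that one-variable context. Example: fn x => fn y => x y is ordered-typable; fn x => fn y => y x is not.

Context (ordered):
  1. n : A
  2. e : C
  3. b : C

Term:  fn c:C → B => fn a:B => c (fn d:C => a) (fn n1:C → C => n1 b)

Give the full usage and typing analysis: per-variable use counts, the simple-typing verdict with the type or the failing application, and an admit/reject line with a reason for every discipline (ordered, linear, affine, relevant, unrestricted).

use counts: n ×0; e ×0; b ×1; c (λ-bound) ×1; a (λ-bound) ×1; d (λ-bound) ×0; n1 (λ-bound) ×1
use order (left to right): c, a, n1, b
typing: ill-typed: an argument C → B mismatches the expected C
ordered ✗ (a type mismatch blocks all five)
linear ✗ (the type mismatch rejects it)
affine ✗ (not simply typable)
relevant ✗ (fails simple typing)
unrestricted ✗ (a type mismatch blocks all five)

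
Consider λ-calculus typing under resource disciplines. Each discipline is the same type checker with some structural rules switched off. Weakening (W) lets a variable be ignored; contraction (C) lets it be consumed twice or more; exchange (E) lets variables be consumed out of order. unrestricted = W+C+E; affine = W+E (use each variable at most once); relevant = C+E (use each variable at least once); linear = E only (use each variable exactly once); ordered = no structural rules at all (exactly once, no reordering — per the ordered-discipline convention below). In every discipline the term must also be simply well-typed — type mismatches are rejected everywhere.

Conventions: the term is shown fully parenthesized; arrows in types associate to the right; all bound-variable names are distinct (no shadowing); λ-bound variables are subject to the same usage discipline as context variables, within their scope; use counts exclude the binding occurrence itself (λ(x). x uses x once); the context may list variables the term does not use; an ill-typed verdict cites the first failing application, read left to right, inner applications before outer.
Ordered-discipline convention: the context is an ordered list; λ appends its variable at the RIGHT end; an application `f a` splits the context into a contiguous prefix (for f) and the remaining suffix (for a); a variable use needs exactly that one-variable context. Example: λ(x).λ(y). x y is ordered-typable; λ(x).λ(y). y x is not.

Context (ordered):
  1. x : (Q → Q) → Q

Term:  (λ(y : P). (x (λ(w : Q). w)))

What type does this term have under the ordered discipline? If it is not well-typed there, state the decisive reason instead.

not well-typed under ordered — y never used (weakening)
usage: x: 1×; y (λ-bound): 0×; w (λ-bound): 1×
use order (left to right): x, w
typing: the term checks, with type P → Q
all disciplines: ordered ✗ · linear ✗ · affine ✓ · relevant ✗ · unrestricted ✓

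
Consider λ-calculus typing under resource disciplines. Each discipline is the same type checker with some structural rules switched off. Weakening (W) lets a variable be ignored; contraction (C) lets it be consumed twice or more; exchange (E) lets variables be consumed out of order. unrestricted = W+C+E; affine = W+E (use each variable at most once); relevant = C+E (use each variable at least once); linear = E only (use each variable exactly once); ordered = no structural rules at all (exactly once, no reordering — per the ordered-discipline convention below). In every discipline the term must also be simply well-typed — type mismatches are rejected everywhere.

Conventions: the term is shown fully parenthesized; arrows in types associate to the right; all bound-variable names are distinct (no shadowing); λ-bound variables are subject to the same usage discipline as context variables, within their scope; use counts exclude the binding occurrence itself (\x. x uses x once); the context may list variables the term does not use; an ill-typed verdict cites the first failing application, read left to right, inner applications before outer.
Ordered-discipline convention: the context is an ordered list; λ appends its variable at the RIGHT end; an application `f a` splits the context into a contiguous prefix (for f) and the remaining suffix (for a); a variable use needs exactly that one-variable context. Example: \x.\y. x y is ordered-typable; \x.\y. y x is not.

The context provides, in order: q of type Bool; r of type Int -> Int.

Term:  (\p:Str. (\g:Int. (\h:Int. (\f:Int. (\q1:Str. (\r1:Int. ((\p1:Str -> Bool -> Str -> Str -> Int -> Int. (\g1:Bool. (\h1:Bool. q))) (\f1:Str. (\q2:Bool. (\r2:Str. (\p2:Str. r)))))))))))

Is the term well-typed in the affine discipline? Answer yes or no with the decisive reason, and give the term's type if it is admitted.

yes — q, r, p, g, h, f, q1, r1, p1, g1, h1, f1, q2, r2, p2: no repeats, contraction unneeded; term : Str -> Int -> Int -> Int -> Str -> Int -> Bool -> Bool -> Bool
counts: q=1, r=1, p (bound)=0, g (bound)=0, h (bound)=0, f (bound)=0, q1 (bound)=0, r1 (bound)=0, p1 (bound)=0, g1 (bound)=0, h1 (bound)=0, f1 (bound)=0, q2 (bound)=0, r2 (bound)=0, p2 (bound)=0
left-to-right use order: q, r
typing: well-typed — term : Str -> Int -> Int -> Int -> Str -> Int -> Bool -> Bool -> Bool
per-discipline verdicts: ordered ✗; linear ✗; affine ✓; relevant ✗; unrestricted ✓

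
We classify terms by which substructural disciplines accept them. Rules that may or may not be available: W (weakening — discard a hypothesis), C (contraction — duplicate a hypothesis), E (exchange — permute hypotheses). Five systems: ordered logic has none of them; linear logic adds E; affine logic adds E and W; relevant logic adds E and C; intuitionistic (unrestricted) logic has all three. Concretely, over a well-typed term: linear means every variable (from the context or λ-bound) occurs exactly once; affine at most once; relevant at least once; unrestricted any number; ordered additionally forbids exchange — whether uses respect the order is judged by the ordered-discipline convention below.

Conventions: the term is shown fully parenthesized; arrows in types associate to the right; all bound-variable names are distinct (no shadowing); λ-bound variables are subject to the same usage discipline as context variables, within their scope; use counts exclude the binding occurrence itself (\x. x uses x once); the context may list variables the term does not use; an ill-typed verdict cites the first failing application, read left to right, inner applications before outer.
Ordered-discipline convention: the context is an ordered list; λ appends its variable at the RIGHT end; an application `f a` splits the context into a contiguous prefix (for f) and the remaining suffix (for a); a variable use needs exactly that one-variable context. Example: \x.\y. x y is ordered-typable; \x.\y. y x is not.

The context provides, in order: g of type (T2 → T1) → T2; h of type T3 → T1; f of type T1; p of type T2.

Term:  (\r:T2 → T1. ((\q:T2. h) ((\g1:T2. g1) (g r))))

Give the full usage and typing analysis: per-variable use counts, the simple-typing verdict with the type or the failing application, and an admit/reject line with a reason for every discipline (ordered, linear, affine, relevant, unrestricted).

variable uses: g: 1, h: 1, f: 0, p: 0, r (λ-bound): 1, q (λ-bound): 0, g1 (λ-bound): 1
order of uses: h, g1, g, r
typing: the term checks, with type (T2 → T1) → T3 → T1
ordered ✗ (f, p, q never used (weakening))
linear ✗ (f, p, q never used (weakening))
affine ✓ (at most one use each (g, h, f, p, r, q, g1))
relevant ✗ (f, p, q never used (weakening))
unrestricted ✓ (type-checks ((T2 → T1) → T3 → T1) and nothing is barred)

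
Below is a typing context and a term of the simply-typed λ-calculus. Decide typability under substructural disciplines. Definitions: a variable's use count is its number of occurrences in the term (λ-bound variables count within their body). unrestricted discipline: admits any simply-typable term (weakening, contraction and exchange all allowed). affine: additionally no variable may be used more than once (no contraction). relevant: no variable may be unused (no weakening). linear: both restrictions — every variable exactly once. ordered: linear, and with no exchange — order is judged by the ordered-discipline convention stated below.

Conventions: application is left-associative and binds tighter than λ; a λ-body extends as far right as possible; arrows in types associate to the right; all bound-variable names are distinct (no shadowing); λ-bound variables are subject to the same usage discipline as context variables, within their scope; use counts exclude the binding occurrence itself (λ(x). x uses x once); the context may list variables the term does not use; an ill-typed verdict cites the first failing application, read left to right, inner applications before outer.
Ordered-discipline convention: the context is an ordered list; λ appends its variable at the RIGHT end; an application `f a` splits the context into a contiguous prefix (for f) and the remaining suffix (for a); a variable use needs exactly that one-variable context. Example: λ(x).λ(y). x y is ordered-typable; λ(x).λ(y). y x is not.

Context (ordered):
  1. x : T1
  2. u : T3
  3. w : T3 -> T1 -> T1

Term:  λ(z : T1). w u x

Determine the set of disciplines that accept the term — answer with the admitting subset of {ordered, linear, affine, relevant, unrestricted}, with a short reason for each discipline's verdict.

admitted in: affine, unrestricted
variable uses: x ×1, u ×1, w ×1, z (bound) ×0
use order (left to right): w, u, x
typing: well-typed — term : T1 -> T1
ordered: ✗, needs weakening: z unused
linear: ✗, needs weakening: z unused
affine: ✓, x, u, w, z: no repeats, contraction unneeded
relevant: ✗, needs weakening: z unused
unrestricted: ✓, typability at T1 -> T1 is all that's needed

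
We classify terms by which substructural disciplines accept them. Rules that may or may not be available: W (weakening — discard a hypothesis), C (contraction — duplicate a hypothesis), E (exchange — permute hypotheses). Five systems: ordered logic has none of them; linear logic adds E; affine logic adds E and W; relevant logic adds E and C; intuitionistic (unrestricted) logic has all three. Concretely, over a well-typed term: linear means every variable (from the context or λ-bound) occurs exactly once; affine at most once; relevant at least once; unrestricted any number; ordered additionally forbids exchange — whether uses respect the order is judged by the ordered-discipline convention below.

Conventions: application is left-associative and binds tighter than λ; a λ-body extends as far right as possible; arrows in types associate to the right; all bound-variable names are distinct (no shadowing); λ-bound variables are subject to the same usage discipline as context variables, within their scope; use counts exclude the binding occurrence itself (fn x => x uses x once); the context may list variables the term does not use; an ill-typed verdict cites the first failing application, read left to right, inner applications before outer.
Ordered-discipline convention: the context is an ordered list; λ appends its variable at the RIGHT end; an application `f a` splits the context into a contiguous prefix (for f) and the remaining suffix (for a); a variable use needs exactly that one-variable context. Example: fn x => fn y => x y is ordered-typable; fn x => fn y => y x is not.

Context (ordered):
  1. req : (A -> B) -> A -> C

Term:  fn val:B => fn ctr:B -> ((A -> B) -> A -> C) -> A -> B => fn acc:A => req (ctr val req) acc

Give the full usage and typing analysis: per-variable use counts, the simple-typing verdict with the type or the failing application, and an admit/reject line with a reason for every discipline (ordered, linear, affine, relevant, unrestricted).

variable uses: req=2; val [bound]=1; ctr [bound]=1; acc [bound]=1
left-to-right use order: req, ctr, val, req, acc
typing: the term checks, with type B -> (B -> ((A -> B) -> A -> C) -> A -> B) -> A -> C
ordered ✗ (repeated use of req ×2)
linear ✗ (repeated use of req ×2)
affine ✗ (repeated use of req ×2)
relevant ✓ (req, val, ctr, acc: all used, weakening unneeded)
unrestricted ✓ (typability at B -> (B -> ((A -> B) -> A -> C) -> A -> B) -> A -> C is all that's needed)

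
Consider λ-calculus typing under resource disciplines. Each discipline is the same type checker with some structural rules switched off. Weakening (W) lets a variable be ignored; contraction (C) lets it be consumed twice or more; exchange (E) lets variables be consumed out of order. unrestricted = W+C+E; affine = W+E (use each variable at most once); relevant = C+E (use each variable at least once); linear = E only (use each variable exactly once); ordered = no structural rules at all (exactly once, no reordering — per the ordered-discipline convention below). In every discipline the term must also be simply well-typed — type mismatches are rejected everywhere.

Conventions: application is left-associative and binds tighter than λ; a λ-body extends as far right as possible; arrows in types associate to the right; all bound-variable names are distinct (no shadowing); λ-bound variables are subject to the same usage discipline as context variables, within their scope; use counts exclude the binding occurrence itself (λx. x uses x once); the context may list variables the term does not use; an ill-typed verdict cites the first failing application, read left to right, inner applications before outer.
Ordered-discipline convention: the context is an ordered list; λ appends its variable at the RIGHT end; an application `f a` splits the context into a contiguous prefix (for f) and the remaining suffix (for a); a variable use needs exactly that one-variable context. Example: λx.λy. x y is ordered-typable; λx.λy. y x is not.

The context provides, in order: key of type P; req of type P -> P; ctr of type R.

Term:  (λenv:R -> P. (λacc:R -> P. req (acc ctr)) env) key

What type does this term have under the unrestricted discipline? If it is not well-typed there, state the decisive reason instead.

not well-typed under unrestricted — the type mismatch rejects it
variable uses: key ×1, req ×1, ctr ×1, env (λ-bound) ×1, acc (λ-bound) ×1
use order (left to right): req, acc, ctr, env, key
typing: ill-typed: argument of type P where R -> P is required
per-discipline verdicts: ordered ✗ | linear ✗ | affine ✗ | relevant ✗ | unrestricted ✗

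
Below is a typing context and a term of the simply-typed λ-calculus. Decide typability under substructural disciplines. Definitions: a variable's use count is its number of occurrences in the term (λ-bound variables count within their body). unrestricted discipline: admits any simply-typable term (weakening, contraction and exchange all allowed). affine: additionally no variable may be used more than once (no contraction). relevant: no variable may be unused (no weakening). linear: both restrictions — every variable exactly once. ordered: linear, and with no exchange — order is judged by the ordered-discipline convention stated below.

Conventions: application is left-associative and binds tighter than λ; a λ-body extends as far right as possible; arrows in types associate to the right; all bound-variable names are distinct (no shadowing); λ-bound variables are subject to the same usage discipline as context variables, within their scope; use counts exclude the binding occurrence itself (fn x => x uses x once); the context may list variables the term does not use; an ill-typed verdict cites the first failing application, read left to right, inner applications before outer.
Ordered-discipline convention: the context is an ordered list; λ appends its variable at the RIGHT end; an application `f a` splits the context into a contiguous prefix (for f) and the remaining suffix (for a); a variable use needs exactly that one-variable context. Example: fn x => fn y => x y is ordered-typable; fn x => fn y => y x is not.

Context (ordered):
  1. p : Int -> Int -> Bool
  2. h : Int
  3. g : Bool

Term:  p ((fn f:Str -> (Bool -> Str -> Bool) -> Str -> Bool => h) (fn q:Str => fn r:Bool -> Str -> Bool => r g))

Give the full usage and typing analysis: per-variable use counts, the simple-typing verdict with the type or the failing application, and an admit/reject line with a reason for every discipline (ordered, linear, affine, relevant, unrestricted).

use counts: p: 1×, h: 1×, g: 1×, f (λ-bound): 0×, q (λ-bound): 0×, r (λ-bound): 1×
use order (left to right): p, h, r, g
typing: the term checks, with type Int -> Bool
ordered ✗ (f, q never used (weakening))
linear ✗ (f, q never used (weakening))
affine ✓ (p, h, g, f, q, r: no repeats, contraction unneeded)
relevant ✗ (f, q never used (weakening))
unrestricted ✓ (well-typed at Int -> Bool; no restrictions here)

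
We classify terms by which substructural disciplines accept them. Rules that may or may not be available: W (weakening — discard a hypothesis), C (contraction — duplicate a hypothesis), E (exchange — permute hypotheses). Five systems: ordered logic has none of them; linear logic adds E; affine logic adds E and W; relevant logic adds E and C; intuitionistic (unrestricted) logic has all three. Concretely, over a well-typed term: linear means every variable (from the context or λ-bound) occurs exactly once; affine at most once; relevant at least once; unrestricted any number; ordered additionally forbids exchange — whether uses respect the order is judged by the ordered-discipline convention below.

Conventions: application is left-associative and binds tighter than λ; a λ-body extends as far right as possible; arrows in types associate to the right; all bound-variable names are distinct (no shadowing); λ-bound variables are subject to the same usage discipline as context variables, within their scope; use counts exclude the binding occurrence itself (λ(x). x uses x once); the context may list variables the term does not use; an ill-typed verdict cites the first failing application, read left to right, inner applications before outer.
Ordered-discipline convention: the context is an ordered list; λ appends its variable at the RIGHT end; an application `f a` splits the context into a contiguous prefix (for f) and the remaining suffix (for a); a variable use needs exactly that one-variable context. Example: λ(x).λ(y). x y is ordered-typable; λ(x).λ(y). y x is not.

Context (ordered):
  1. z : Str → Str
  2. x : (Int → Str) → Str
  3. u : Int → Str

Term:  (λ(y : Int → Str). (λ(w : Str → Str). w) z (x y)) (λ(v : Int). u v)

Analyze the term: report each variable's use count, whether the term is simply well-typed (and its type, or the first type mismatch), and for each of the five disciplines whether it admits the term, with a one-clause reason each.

counts: z: 1, x: 1, u: 1, y [bound]: 1, w [bound]: 1, v [bound]: 1
uses in reading order: w, z, x, y, u, v
typing: well-typed at Str
ordered ✓ (single-use (z, x, u, y, w, v), ordered derivation ok)
linear ✓ (z, x, u, y, w, v: one use apiece)
affine ✓ (none of z, x, u, y, w, v used more than once)
relevant ✓ (at least one use each (z, x, u, y, w, v))
unrestricted ✓ (simply typable at Str; W, C, E all held)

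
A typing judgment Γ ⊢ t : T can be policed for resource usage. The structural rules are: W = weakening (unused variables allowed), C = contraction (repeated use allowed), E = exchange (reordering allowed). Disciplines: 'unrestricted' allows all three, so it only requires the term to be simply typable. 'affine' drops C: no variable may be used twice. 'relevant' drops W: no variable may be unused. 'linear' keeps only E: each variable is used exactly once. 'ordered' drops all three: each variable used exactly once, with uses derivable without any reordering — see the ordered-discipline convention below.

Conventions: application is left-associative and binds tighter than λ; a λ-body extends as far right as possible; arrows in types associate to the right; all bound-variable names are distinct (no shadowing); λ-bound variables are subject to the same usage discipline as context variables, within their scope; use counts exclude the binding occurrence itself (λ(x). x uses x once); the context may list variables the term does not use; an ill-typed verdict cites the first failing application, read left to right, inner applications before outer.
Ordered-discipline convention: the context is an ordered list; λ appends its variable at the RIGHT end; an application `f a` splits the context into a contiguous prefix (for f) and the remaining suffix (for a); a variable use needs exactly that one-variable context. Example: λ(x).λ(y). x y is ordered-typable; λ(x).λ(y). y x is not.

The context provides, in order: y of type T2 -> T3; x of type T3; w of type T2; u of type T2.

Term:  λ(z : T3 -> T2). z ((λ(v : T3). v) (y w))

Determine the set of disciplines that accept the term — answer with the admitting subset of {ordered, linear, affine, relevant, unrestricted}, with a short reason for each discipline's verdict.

admitted by: affine, unrestricted
usage: y=1; x=0; w=1; u=0; z (λ-bound)=1; v (λ-bound)=1
left-to-right use order: z, v, y, w
typing: well-typed — term : (T3 -> T2) -> T2
ordered: ✗, unused: x, u — weakening required
linear: ✗, unused: x, u — weakening required
affine: ✓, none of y, x, w, u, z, v used more than once
relevant: ✗, unused: x, u — weakening required
unrestricted: ✓, type-checks ((T3 -> T2) -> T2) and nothing is barred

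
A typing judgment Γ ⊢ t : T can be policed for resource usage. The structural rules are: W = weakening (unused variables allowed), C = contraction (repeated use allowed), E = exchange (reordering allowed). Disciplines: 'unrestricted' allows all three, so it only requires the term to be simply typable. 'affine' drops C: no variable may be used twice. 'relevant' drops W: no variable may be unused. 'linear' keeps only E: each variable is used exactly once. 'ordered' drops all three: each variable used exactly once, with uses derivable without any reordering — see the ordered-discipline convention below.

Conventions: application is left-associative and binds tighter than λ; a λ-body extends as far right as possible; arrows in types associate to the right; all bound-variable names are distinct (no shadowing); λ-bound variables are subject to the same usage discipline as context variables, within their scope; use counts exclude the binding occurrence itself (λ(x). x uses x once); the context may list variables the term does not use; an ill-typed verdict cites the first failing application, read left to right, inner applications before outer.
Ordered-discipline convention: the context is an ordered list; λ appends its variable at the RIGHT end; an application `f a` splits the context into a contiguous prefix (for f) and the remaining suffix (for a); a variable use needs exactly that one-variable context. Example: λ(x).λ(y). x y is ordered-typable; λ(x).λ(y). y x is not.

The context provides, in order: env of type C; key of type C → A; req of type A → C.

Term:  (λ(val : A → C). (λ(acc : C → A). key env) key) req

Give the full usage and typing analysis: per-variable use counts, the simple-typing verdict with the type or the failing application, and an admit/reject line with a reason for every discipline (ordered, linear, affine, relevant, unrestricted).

variable uses: env: 1×; key: 2×; req: 1×; val (bound): 0×; acc (bound): 0×
use order (left to right): key, env, key, req
typing: well-typed — term : A
ordered ✗ (key ×2 used more than once (contraction); val, acc never used (weakening))
linear ✗ (key ×2 used more than once (contraction); val, acc never used (weakening))
affine ✗ (key ×2 used more than once (contraction))
relevant ✗ (val, acc never used (weakening))
unrestricted ✓ (type-checks (A) and nothing is barred)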